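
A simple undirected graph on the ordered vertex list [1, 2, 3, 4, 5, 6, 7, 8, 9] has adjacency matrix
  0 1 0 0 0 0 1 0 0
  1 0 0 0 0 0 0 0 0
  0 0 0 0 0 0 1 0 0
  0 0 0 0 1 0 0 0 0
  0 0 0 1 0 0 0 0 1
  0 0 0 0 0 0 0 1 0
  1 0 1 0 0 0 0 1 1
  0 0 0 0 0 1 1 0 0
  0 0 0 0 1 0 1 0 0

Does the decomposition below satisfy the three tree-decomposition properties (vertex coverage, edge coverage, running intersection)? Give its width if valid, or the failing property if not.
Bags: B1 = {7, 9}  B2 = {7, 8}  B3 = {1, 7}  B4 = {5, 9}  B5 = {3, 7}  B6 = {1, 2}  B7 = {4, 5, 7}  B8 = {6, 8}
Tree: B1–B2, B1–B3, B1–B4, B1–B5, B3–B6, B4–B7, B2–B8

No — bags containing vertex 7 are not connected in the tree.

A tree decomposition must satisfy three properties: every vertex lies in some bag; for every edge, both endpoints lie together in some bag; and for every vertex, the bags containing it form a connected subtree. Here bags containing vertex 7 are not connected in the tree, so the decomposition is invalid.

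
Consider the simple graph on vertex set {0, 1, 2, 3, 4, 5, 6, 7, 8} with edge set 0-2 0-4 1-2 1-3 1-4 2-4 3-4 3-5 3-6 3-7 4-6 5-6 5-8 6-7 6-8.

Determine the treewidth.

A width-2 tree decomposition is:
Bags: B1 = {3, 4, 6}  B2 = {1, 3, 4}  B3 = {3, 6, 7}  B4 = {3, 5, 6}  B5 = {1, 2, 4}  B6 = {0, 2, 4}  B7 = {5, 6, 8}
Tree: B1–B2, B1–B3, B1–B4, B2–B5, B5–B6, B4–B7
The largest bag has 3 vertices, giving width 2; this decomposition certifies tw(G) ≤ 2. On the other hand G contains the 3-clique {0, 2, 4}. A clique must lie in a single bag of any decomposition, so no decomposition can have width below 2. Therefore the treewidth is 2.

2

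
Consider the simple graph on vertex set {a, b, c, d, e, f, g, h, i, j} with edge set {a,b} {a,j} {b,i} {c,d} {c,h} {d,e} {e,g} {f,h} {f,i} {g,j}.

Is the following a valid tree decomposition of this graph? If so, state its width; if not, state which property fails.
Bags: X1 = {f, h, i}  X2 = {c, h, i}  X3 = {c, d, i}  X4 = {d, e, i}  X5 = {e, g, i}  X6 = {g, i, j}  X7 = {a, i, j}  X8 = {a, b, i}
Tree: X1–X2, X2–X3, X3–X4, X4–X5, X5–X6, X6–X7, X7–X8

Vertex coverage: the bags together contain {a, b, c, d, e, f, g, h, i, j}, the full vertex set. Edge coverage: each edge of G has both endpoints in at least one bag. Running intersection: for every vertex, the bags containing it form a connected subtree. All three properties hold, so this is a valid tree decomposition of width max|bag| − 1 = 2, and hence tw(G) ≤ 2.

Yes; width 2.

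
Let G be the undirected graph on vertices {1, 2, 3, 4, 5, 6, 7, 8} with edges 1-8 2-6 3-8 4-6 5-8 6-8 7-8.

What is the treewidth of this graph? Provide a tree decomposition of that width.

The largest bag has 2 vertices, giving width 1; this decomposition certifies tw(G) ≤ 1. G has an edge, so its treewidth is at least 1. Hence tw(G) = 1 exactly.

Treewidth 1.
One optimal decomposition is:
Bags: B1 = {7, 8}  B2 = {6, 8}  B3 = {5, 8}  B4 = {4, 6}  B5 = {2, 6}  B6 = {3, 8}  B7 = {1, 8}
Tree: B1–B2, B2–B3, B2–B4, B2–B5, B1–B6, B6–B7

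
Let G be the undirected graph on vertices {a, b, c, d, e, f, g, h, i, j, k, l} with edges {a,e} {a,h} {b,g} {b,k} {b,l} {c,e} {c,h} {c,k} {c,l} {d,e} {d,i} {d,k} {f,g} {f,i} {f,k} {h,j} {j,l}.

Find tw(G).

3

A width-3 tree decomposition is:
Bags: B1 = {a, e, h, j}  B2 = {c, e, h, j}  B3 = {c, e, j, l}  B4 = {c, d, e, l}  B5 = {c, d, k, l}  B6 = {b, d, k, l}  B7 = {b, d, i, k}  B8 = {b, f, i, k}  B9 = {b, f, g, i}
Tree: B1–B2, B2–B3, B3–B4, B4–B5, B5–B6, B6–B7, B7–B8, B8–B9
The largest bag has 4 vertices, giving width 3; this decomposition certifies tw(G) ≤ 3. For the lower bound: the 4 vertex sets {a,h,j}, {e}, {c}, {b,d,k,l} are disjoint, each induces a connected subgraph, and every pair is joined by at least one edge of G. Contracting each set to a single vertex therefore yields K_{4} as a minor, and since treewidth is minor-monotone, tw(G) ≥ tw(K_{4}) = 3. Hence tw(G) = 3 exactly.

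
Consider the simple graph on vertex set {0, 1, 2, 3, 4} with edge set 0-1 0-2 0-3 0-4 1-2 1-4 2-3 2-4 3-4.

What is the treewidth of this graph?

A width-3 tree decomposition is:
Bags: B1 = {0, 2, 3, 4}  B2 = {0, 1, 2, 4}
Tree: B1–B2
Each bag holds 4 vertices, so the decomposition has width 3, which upper-bounds the treewidth. Conversely, {0, 1, 2, 4} is a clique of size 4, and the vertices of any clique must share a bag in every tree decomposition; so some bag has ≥ 4 vertices and tw(G) ≥ 3. Combining the bounds, tw(G) = 3.

3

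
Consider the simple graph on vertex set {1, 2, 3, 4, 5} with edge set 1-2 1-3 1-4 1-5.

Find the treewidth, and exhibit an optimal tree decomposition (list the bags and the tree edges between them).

Treewidth 1.
One such decomposition:
Bags: B1 = {1, 2}  B2 = {1, 4}  B3 = {1, 3}  B4 = {1, 5}
Tree: B1–B2, B1–B3, B1–B4

Every bag has size at most 2, so the width is 2 − 1 = 1 and tw(G) ≤ 1. Since G has at least one edge (e.g. 1–2), it is not an edgeless graph, so tw(G) ≥ 1. The upper and lower bounds meet at 1, so that is the treewidth.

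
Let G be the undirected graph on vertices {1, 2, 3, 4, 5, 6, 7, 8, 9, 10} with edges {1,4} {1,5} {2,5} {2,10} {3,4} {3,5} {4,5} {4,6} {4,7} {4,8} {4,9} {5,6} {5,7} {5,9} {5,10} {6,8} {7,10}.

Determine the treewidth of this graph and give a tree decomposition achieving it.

Each bag holds 3 vertices, so the decomposition has width 2, which upper-bounds the treewidth. On the other hand G contains the 3-clique {4, 6, 8}. A clique must lie in a single bag of any decomposition, so no decomposition can have width below 2. Combining the bounds, tw(G) = 2.

Treewidth 2.
One optimal decomposition is:
Bags: B1 = {5, 7, 10}  B2 = {4, 5, 7}  B3 = {4, 5, 6}  B4 = {4, 6, 8}  B5 = {3, 4, 5}  B6 = {1, 4, 5}  B7 = {2, 5, 10}  B8 = {4, 5, 9}
Tree: B1–B2, B2–B3, B3–B4, B3–B5, B2–B6, B1–B7, B6–B8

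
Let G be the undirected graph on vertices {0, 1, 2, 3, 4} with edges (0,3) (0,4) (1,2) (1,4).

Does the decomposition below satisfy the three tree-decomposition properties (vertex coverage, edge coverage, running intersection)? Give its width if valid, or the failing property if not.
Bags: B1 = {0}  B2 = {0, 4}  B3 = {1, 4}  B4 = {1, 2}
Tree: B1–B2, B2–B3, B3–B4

No — vertex 3 appears in no bag.

A tree decomposition must satisfy three properties: every vertex lies in some bag; for every edge, both endpoints lie together in some bag; and for every vertex, the bags containing it form a connected subtree. Here vertex 3 appears in no bag, so the decomposition is invalid.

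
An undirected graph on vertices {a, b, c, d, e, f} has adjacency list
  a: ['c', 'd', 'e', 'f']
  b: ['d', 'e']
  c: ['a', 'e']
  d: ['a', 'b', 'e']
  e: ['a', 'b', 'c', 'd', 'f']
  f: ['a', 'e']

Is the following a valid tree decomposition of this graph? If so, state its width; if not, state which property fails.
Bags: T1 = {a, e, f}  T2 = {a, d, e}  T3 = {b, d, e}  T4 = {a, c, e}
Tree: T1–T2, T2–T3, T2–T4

Yes; width 2.

Checking the three conditions: (i) the bags cover all of {a, b, c, d, e, f}; (ii) for each edge, some bag contains both endpoints; (iii) the bags containing any fixed vertex form a subtree. All hold, so the decomposition is valid with width 3 − 1 = 2.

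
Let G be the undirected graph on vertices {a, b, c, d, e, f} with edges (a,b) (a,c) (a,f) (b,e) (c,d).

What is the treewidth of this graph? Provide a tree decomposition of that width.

Each bag holds 2 vertices, so the decomposition has width 1, which upper-bounds the treewidth. G has an edge, so its treewidth is at least 1. The upper and lower bounds meet at 1, so that is the treewidth.

Treewidth 1.
One optimal decomposition is:
Bags: B1 = {a, f}  B2 = {a, b}  B3 = {b, e}  B4 = {a, c}  B5 = {c, d}
Tree: B1–B2, B2–B3, B1–B4, B4–B5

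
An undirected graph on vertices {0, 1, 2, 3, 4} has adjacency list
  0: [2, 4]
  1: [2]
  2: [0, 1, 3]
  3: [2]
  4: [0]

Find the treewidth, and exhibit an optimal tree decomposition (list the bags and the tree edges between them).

Every bag has size at most 2, so the width is 2 − 1 = 1 and tw(G) ≤ 1. G has an edge, so its treewidth is at least 1. Combining the bounds, tw(G) = 1.

Treewidth 1.
Bags: B1 = {0, 2}  B2 = {0, 4}  B3 = {2, 3}  B4 = {1, 2}
Tree: B1–B2, B1–B3, B1–B4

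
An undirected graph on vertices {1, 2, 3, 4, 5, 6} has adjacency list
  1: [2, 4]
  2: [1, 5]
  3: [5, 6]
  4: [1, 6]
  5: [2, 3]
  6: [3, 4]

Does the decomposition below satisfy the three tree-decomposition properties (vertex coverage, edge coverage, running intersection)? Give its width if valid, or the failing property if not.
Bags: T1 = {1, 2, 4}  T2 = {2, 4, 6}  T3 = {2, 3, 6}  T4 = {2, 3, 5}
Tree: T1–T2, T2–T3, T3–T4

Vertex coverage: the bags together contain {1, 2, 3, 4, 5, 6}, the full vertex set. Edge coverage: each edge of G has both endpoints in at least one bag. Running intersection: for every vertex, the bags containing it form a connected subtree. All three properties hold, so this is a valid tree decomposition of width max|bag| − 1 = 2, and hence tw(G) ≤ 2.

Yes; width 2.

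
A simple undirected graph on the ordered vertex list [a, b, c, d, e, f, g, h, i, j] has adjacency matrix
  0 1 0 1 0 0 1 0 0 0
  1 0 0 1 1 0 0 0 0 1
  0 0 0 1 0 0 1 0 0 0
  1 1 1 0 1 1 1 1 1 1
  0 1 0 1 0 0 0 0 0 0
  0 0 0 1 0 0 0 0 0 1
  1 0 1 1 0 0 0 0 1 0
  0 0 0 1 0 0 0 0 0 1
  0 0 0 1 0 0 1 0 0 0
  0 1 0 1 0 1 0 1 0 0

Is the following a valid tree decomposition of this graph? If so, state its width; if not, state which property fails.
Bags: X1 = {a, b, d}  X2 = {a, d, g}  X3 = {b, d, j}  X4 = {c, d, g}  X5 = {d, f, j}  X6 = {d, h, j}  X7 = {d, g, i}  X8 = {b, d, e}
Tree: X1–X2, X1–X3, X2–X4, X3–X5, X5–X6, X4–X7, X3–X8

Every vertex of G appears in some bag (union = {a, b, c, d, e, f, g, h, i, j}); every edge is covered by a bag; and for each vertex v the set of bags containing v is connected in the bag tree. The decomposition is therefore valid. The largest bag has 3 vertices, so the width is 2.

Yes; width 2.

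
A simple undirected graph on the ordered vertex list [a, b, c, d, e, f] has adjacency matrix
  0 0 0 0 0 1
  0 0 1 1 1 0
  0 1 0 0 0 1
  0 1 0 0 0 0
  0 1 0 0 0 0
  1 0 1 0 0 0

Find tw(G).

A width-1 tree decomposition is:
Bags: B1 = {c, f}  B2 = {a, f}  B3 = {b, c}  B4 = {b, e}  B5 = {b, d}
Tree: B1–B2, B1–B3, B3–B4, B3–B5
Each bag holds 2 vertices, so the decomposition has width 1, which upper-bounds the treewidth. G has an edge, so its treewidth is at least 1. Therefore the treewidth is 1.

1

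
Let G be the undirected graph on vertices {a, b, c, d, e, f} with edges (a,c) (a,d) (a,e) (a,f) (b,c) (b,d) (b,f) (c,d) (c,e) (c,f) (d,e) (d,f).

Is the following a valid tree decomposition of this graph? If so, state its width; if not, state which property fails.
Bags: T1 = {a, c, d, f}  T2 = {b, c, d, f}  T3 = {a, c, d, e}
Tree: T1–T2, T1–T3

Vertex coverage: the bags together contain {a, b, c, d, e, f}, the full vertex set. Edge coverage: each edge of G has both endpoints in at least one bag. Running intersection: for every vertex, the bags containing it form a connected subtree. All three properties hold, so this is a valid tree decomposition of width max|bag| − 1 = 3, and hence tw(G) ≤ 3.

Yes; width 3.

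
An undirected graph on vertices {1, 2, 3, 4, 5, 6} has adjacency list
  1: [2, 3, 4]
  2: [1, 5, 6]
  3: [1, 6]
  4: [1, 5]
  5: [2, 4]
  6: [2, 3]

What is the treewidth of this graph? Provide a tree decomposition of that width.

Each bag holds 3 vertices, so the decomposition has width 2, which upper-bounds the treewidth. Since 3–6–2–1–3 is a cycle in G, G is not acyclic. Forests are exactly the graphs of treewidth ≤ 1, so tw(G) ≥ 2. The upper and lower bounds meet at 2, so that is the treewidth.

Treewidth 2.
One optimal decomposition is:
Bags: B1 = {1, 3, 6}  B2 = {1, 2, 6}  B3 = {1, 2, 4}  B4 = {2, 4, 5}
Tree: B1–B2, B2–B3, B3–B4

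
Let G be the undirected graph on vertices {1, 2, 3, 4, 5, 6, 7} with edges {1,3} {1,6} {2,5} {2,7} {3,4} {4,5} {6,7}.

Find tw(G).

2

A width-2 tree decomposition is:
Bags: B1 = {1, 3, 4}  B2 = {1, 4, 5}  B3 = {1, 2, 5}  B4 = {1, 2, 7}  B5 = {1, 6, 7}
Tree: B1–B2, B2–B3, B3–B4, B4–B5
The largest bag has 3 vertices, giving width 2; this decomposition certifies tw(G) ≤ 2. For the lower bound, G contains the cycle 1–3–4–5–2–7–6–1, so G is not a forest; only forests have treewidth ≤ 1, hence tw(G) ≥ 2. Hence tw(G) = 2 exactly.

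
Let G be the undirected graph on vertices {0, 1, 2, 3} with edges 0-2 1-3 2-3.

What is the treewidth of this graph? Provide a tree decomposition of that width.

Treewidth 1.
One such decomposition:
Bags: B1 = {0, 2}  B2 = {2, 3}  B3 = {1, 3}
Tree: B1–B2, B2–B3

Every bag has size at most 2, so the width is 2 − 1 = 1 and tw(G) ≤ 1. Since G has at least one edge (e.g. 0–2), it is not an edgeless graph, so tw(G) ≥ 1. The upper and lower bounds meet at 1, so that is the treewidth.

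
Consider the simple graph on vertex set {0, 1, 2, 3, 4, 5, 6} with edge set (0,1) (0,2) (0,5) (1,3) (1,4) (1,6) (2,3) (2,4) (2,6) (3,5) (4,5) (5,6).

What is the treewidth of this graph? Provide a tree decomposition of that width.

Each bag holds 4 vertices, so the decomposition has width 3, which upper-bounds the treewidth. For the lower bound: the 4 vertex sets {0,2}, {3,5}, {1}, {4} are disjoint, each induces a connected subgraph, and every pair is joined by at least one edge of G. Contracting each set to a single vertex therefore yields K_{4} as a minor, and since treewidth is minor-monotone, tw(G) ≥ tw(K_{4}) = 3. Combining the bounds, tw(G) = 3.

Treewidth 3.
One optimal decomposition is:
Bags: B1 = {0, 1, 2, 5}  B2 = {1, 2, 3, 5}  B3 = {1, 2, 4, 5}  B4 = {1, 2, 5, 6}
Tree: B1–B2, B2–B3, B3–B4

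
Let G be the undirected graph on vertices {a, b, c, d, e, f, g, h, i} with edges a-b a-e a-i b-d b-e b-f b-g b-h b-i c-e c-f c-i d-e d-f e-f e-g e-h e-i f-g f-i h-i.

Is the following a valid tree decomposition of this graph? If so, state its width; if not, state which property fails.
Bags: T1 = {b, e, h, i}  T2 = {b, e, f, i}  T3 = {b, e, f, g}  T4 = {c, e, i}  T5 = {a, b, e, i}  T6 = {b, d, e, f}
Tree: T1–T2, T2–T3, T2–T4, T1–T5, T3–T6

A tree decomposition must satisfy three properties: every vertex lies in some bag; for every edge, both endpoints lie together in some bag; and for every vertex, the bags containing it form a connected subtree. Here edge (f,c) lies in no bag, so the decomposition is invalid.

No — edge (f,c) lies in no bag.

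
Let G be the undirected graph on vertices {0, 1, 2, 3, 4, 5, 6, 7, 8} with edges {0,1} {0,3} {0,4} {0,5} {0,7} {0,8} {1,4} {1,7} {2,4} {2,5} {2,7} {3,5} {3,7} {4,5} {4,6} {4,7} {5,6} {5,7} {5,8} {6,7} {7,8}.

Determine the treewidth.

3

A width-3 tree decomposition is:
Bags: B1 = {0, 4, 5, 7}  B2 = {2, 4, 5, 7}  B3 = {4, 5, 6, 7}  B4 = {0, 5, 7, 8}  B5 = {0, 1, 4, 7}  B6 = {0, 3, 5, 7}
Tree: B1–B2, B2–B3, B1–B4, B1–B5, B1–B6
The largest bag has 4 vertices, giving width 3; this decomposition certifies tw(G) ≤ 3. On the other hand G contains the 4-clique {0, 1, 4, 7}. A clique must lie in a single bag of any decomposition, so no decomposition can have width below 3. Combining the bounds, tw(G) = 3.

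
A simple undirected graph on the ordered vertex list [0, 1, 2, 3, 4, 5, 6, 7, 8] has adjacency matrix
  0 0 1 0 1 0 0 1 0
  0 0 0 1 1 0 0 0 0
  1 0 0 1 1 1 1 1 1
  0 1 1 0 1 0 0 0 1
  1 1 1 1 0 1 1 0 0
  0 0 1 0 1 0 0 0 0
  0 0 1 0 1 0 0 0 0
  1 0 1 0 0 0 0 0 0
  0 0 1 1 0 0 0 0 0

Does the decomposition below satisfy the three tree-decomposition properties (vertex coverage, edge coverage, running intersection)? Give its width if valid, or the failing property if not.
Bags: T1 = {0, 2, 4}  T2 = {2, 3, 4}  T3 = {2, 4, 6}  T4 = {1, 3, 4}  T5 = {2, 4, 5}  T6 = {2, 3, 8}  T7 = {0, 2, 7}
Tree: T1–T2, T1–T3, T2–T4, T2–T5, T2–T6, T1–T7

Yes; width 2.

Vertex coverage: the bags together contain {0, 1, 2, 3, 4, 5, 6, 7, 8}, the full vertex set. Edge coverage: each edge of G has both endpoints in at least one bag. Running intersection: for every vertex, the bags containing it form a connected subtree. All three properties hold, so this is a valid tree decomposition of width max|bag| − 1 = 2, and hence tw(G) ≤ 2.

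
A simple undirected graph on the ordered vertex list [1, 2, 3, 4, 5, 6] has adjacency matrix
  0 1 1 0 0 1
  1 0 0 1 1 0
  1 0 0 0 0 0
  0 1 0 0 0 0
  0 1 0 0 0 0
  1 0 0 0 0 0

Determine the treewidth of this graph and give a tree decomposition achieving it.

Every bag has size at most 2, so the width is 2 − 1 = 1 and tw(G) ≤ 1. Since G has at least one edge (e.g. 5–2), it is not an edgeless graph, so tw(G) ≥ 1. Hence tw(G) = 1 exactly.

Treewidth 1.
One such decomposition:
Bags: B1 = {2, 5}  B2 = {2, 4}  B3 = {1, 2}  B4 = {1, 3}  B5 = {1, 6}
Tree: B1–B2, B1–B3, B3–B4, B4–B5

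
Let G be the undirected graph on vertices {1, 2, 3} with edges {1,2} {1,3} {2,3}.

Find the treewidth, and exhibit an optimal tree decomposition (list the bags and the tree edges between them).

With just one bag of size 3, the width is 3 − 1 = 2, so tw(G) ≤ 2. For the lower bound, the 3 vertices {1, 2, 3} are pairwise adjacent, and any tree decomposition puts a clique entirely inside one bag — forcing width ≥ 2. Therefore the treewidth is 2.

Treewidth 2.
Bags: B1 = {1, 2, 3}
Tree: (single bag)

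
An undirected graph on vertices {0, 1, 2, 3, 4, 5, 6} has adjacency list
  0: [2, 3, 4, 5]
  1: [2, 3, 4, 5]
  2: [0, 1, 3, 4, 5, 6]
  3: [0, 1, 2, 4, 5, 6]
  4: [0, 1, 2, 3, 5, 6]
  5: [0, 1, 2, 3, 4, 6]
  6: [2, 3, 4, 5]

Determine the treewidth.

4

A width-4 tree decomposition is:
Bags: B1 = {1, 2, 3, 4, 5}  B2 = {0, 2, 3, 4, 5}  B3 = {2, 3, 4, 5, 6}
Tree: B1–B2, B1–B3
The largest bag has 5 vertices, giving width 4; this decomposition certifies tw(G) ≤ 4. On the other hand G contains the 5-clique {0, 2, 3, 4, 5}. A clique must lie in a single bag of any decomposition, so no decomposition can have width below 4. The upper and lower bounds meet at 4, so that is the treewidth.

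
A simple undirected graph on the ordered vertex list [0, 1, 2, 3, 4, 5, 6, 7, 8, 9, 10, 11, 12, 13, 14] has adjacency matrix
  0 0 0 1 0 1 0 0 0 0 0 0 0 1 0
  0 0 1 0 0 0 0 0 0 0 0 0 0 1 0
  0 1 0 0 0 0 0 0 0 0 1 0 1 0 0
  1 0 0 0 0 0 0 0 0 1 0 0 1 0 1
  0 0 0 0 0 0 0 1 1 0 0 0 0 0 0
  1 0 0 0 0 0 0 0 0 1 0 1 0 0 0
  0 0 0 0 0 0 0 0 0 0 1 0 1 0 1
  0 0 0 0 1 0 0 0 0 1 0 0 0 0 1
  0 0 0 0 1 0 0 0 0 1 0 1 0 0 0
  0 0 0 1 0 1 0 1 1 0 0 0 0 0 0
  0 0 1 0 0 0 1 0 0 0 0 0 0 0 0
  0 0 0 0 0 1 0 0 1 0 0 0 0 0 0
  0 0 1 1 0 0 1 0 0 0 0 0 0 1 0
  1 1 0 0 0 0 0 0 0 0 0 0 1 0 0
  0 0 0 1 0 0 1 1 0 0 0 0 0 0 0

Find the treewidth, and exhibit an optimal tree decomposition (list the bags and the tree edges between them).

The largest bag has 4 vertices, giving width 3; this decomposition certifies tw(G) ≤ 3. For the lower bound: the 4 vertex sets {4,8,11}, {7}, {9}, {0,3,5,14} are disjoint, each induces a connected subgraph, and every pair is joined by at least one edge of G. Contracting each set to a single vertex therefore yields K_{4} as a minor, and since treewidth is minor-monotone, tw(G) ≥ tw(K_{4}) = 3. Therefore the treewidth is 3.

Treewidth 3.
One such decomposition:
Bags: B1 = {4, 7, 8, 11}  B2 = {7, 8, 9, 11}  B3 = {5, 7, 9, 11}  B4 = {5, 7, 9, 14}  B5 = {3, 5, 9, 14}  B6 = {0, 3, 5, 14}  B7 = {0, 3, 6, 14}  B8 = {0, 3, 6, 12}  B9 = {0, 6, 12, 13}  B10 = {6, 10, 12, 13}  B11 = {2, 10, 12, 13}  B12 = {1, 2, 10, 13}
Tree: B1–B2, B2–B3, B3–B4, B4–B5, B5–B6, B6–B7, B7–B8, B8–B9, B9–B10, B10–B11, B11–B12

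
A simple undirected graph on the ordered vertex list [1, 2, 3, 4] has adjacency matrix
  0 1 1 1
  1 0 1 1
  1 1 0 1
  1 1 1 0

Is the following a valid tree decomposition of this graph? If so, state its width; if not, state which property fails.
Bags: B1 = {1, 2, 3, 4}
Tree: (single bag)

Checking the three conditions: (i) the bags cover all of {1, 2, 3, 4}; (ii) for each edge, some bag contains both endpoints; (iii) the bags containing any fixed vertex form a subtree. All hold, so the decomposition is valid with width 4 − 1 = 3.

Yes; width 3.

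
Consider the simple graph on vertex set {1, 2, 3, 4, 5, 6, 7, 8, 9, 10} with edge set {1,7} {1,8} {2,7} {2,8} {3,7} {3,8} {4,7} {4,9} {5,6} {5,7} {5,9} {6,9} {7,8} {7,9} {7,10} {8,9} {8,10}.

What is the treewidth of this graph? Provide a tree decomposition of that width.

Treewidth 2.
Bags: B1 = {7, 8, 10}  B2 = {3, 7, 8}  B3 = {2, 7, 8}  B4 = {1, 7, 8}  B5 = {7, 8, 9}  B6 = {5, 7, 9}  B7 = {4, 7, 9}  B8 = {5, 6, 9}
Tree: B1–B2, B2–B3, B2–B4, B1–B5, B5–B6, B6–B7, B6–B8

The largest bag has 3 vertices, giving width 2; this decomposition certifies tw(G) ≤ 2. For the lower bound, the 3 vertices {5, 6, 9} are pairwise adjacent, and any tree decomposition puts a clique entirely inside one bag — forcing width ≥ 2. Combining the bounds, tw(G) = 2.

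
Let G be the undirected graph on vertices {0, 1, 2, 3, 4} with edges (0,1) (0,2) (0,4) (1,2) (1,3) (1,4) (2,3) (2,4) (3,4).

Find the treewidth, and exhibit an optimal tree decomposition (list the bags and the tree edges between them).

Treewidth 3.
Bags: B1 = {0, 1, 2, 4}  B2 = {1, 2, 3, 4}
Tree: B1–B2

Every bag has size at most 4, so the width is 4 − 1 = 3 and tw(G) ≤ 3. On the other hand G contains the 4-clique {0, 1, 2, 4}. A clique must lie in a single bag of any decomposition, so no decomposition can have width below 3. Combining the bounds, tw(G) = 3.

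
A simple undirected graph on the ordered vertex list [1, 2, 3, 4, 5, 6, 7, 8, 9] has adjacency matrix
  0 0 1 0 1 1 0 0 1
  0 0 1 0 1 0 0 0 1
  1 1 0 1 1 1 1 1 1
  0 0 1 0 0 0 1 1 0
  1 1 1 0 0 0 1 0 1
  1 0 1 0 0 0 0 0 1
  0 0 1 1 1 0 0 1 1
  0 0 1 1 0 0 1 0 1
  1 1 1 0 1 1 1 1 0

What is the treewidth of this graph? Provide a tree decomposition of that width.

Treewidth 3.
One optimal decomposition is:
Bags: B1 = {3, 5, 7, 9}  B2 = {1, 3, 5, 9}  B3 = {2, 3, 5, 9}  B4 = {3, 7, 8, 9}  B5 = {3, 4, 7, 8}  B6 = {1, 3, 6, 9}
Tree: B1–B2, B1–B3, B1–B4, B4–B5, B2–B6

Every bag has size at most 4, so the width is 4 − 1 = 3 and tw(G) ≤ 3. For the lower bound, the 4 vertices {3, 7, 8, 9} are pairwise adjacent, and any tree decomposition puts a clique entirely inside one bag — forcing width ≥ 3. Hence tw(G) = 3 exactly.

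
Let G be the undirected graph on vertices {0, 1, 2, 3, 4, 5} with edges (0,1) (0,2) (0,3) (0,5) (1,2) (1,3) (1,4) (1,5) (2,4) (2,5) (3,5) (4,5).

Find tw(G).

3

A width-3 tree decomposition is:
Bags: B1 = {0, 1, 2, 5}  B2 = {0, 1, 3, 5}  B3 = {1, 2, 4, 5}
Tree: B1–B2, B1–B3
Every bag has size at most 4, so the width is 4 − 1 = 3 and tw(G) ≤ 3. Conversely, {0, 1, 2, 5} is a clique of size 4, and the vertices of any clique must share a bag in every tree decomposition; so some bag has ≥ 4 vertices and tw(G) ≥ 3. The upper and lower bounds meet at 3, so that is the treewidth.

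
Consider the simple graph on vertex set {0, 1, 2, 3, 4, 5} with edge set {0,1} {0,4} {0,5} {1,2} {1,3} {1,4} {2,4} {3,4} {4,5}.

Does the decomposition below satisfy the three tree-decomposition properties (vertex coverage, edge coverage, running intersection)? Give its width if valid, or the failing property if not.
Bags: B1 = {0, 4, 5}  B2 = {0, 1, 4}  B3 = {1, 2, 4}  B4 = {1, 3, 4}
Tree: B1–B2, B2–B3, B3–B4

Every vertex of G appears in some bag (union = {0, 1, 2, 3, 4, 5}); every edge is covered by a bag; and for each vertex v the set of bags containing v is connected in the bag tree. The decomposition is therefore valid. The largest bag has 3 vertices, so the width is 2.

Yes; width 2.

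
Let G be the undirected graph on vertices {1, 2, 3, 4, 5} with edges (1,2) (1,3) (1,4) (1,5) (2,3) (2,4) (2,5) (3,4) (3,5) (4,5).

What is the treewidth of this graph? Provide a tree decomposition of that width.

A single bag containing all 5 vertices is trivially a valid decomposition of width 4. Conversely, {1, 2, 3, 4, 5} is a clique of size 5, and the vertices of any clique must share a bag in every tree decomposition; so some bag has ≥ 5 vertices and tw(G) ≥ 4. Hence tw(G) = 4 exactly.

Treewidth 4.
Bags: B1 = {1, 2, 3, 4, 5}
Tree: (single bag)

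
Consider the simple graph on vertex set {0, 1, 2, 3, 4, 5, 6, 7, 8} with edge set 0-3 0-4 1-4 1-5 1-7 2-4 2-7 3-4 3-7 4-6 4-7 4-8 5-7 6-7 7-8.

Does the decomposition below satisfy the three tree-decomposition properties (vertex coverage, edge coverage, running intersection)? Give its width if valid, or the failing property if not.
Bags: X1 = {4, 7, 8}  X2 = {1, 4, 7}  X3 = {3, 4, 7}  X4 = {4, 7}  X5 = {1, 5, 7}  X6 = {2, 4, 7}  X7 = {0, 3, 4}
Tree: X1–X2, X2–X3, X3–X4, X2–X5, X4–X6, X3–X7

No — vertex 6 appears in no bag.

A tree decomposition must satisfy three properties: every vertex lies in some bag; for every edge, both endpoints lie together in some bag; and for every vertex, the bags containing it form a connected subtree. Here vertex 6 appears in no bag, so the decomposition is invalid.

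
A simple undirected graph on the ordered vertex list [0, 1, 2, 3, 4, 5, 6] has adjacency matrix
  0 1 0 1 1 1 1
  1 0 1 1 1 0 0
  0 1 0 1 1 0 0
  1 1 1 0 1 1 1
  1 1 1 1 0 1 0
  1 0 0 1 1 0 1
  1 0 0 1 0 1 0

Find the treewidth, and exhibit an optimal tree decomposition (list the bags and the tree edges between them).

Treewidth 3.
Bags: B1 = {0, 3, 4, 5}  B2 = {0, 3, 5, 6}  B3 = {0, 1, 3, 4}  B4 = {1, 2, 3, 4}
Tree: B1–B2, B1–B3, B3–B4

Every bag has size at most 4, so the width is 4 − 1 = 3 and tw(G) ≤ 3. Conversely, {0, 1, 3, 4} is a clique of size 4, and the vertices of any clique must share a bag in every tree decomposition; so some bag has ≥ 4 vertices and tw(G) ≥ 3. The upper and lower bounds meet at 3, so that is the treewidth.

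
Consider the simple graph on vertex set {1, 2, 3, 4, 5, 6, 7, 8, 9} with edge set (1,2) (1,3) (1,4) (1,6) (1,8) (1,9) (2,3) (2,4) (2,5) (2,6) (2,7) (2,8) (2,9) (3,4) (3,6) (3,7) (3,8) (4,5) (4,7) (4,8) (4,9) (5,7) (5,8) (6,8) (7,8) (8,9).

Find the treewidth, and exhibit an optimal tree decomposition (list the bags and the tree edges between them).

Every bag has size at most 5, so the width is 5 − 1 = 4 and tw(G) ≤ 4. For the lower bound, the 5 vertices {1, 2, 4, 8, 9} are pairwise adjacent, and any tree decomposition puts a clique entirely inside one bag — forcing width ≥ 4. Therefore the treewidth is 4.

Treewidth 4.
One such decomposition:
Bags: B1 = {2, 3, 4, 7, 8}  B2 = {2, 4, 5, 7, 8}  B3 = {1, 2, 3, 4, 8}  B4 = {1, 2, 4, 8, 9}  B5 = {1, 2, 3, 6, 8}
Tree: B1–B2, B1–B3, B3–B4, B3–B5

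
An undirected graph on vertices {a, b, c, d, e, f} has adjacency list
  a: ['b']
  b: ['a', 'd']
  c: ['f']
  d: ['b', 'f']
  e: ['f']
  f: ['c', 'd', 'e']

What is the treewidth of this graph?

1

A width-1 tree decomposition is:
Bags: B1 = {b, d}  B2 = {d, f}  B3 = {a, b}  B4 = {c, f}  B5 = {e, f}
Tree: B1–B2, B1–B3, B2–B4, B2–B5
Each bag holds 2 vertices, so the decomposition has width 1, which upper-bounds the treewidth. G has an edge, so its treewidth is at least 1. Combining the bounds, tw(G) = 1.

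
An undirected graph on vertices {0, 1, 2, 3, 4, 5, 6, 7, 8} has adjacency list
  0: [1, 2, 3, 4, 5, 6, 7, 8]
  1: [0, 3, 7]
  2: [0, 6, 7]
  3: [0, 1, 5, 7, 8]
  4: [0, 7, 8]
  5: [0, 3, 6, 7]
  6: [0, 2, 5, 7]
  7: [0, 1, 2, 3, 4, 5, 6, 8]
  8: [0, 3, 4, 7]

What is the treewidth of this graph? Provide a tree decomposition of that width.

Treewidth 3.
One such decomposition:
Bags: B1 = {0, 2, 6, 7}  B2 = {0, 5, 6, 7}  B3 = {0, 3, 5, 7}  B4 = {0, 3, 7, 8}  B5 = {0, 4, 7, 8}  B6 = {0, 1, 3, 7}
Tree: B1–B2, B2–B3, B3–B4, B4–B5, B4–B6

The largest bag has 4 vertices, giving width 3; this decomposition certifies tw(G) ≤ 3. For the lower bound, the 4 vertices {0, 2, 6, 7} are pairwise adjacent, and any tree decomposition puts a clique entirely inside one bag — forcing width ≥ 3. The upper and lower bounds meet at 3, so that is the treewidth.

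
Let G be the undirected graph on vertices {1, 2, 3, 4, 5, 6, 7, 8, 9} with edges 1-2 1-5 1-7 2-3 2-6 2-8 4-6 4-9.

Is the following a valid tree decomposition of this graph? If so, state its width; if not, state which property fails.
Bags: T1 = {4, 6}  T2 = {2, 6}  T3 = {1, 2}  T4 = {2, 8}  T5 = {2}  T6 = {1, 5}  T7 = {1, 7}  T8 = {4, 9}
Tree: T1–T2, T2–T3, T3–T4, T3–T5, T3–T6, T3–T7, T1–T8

A tree decomposition must satisfy three properties: every vertex lies in some bag; for every edge, both endpoints lie together in some bag; and for every vertex, the bags containing it form a connected subtree. Here vertex 3 appears in no bag, so the decomposition is invalid.

No — vertex 3 appears in no bag.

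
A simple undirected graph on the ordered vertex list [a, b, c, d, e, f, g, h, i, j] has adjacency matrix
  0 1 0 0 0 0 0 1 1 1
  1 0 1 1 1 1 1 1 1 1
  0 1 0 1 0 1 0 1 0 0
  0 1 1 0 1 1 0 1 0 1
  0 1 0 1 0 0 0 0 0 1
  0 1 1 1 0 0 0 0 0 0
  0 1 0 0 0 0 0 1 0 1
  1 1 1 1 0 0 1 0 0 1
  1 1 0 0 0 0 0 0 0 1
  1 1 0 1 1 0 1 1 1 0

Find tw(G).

A width-3 tree decomposition is:
Bags: B1 = {b, d, h, j}  B2 = {b, c, d, h}  B3 = {a, b, h, j}  B4 = {b, c, d, f}  B5 = {a, b, i, j}  B6 = {b, g, h, j}  B7 = {b, d, e, j}
Tree: B1–B2, B1–B3, B2–B4, B3–B5, B1–B6, B1–B7
Each bag holds 4 vertices, so the decomposition has width 3, which upper-bounds the treewidth. Conversely, {b, d, e, j} is a clique of size 4, and the vertices of any clique must share a bag in every tree decomposition; so some bag has ≥ 4 vertices and tw(G) ≥ 3. The upper and lower bounds meet at 3, so that is the treewidth.

3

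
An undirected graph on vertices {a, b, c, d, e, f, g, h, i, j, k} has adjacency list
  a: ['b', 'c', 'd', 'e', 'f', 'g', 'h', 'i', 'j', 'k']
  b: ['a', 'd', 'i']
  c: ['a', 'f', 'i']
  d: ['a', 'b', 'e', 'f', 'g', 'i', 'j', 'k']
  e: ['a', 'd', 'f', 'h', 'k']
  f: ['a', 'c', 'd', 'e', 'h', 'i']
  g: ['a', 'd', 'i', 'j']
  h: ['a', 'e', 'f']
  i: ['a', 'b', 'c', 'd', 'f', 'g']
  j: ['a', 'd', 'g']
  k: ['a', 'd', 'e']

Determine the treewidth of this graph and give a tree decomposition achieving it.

Treewidth 3.
One such decomposition:
Bags: B1 = {a, d, e, k}  B2 = {a, d, e, f}  B3 = {a, d, f, i}  B4 = {a, c, f, i}  B5 = {a, e, f, h}  B6 = {a, d, g, i}  B7 = {a, d, g, j}  B8 = {a, b, d, i}
Tree: B1–B2, B2–B3, B3–B4, B2–B5, B3–B6, B6–B7, B6–B8

Every bag has size at most 4, so the width is 4 − 1 = 3 and tw(G) ≤ 3. For the lower bound, the 4 vertices {a, d, g, j} are pairwise adjacent, and any tree decomposition puts a clique entirely inside one bag — forcing width ≥ 3. Combining the bounds, tw(G) = 3.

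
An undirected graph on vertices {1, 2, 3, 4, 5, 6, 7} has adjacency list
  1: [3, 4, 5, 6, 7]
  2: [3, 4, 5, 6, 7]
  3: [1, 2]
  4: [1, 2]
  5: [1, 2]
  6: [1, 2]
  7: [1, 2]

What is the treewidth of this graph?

A width-2 tree decomposition is:
Bags: B1 = {1, 2, 7}  B2 = {1, 2, 5}  B3 = {1, 2, 6}  B4 = {1, 2, 4}  B5 = {1, 2, 3}
Tree: B1–B2, B2–B3, B3–B4, B4–B5
Each bag holds 3 vertices, so the decomposition has width 2, which upper-bounds the treewidth. For the lower bound, G contains the cycle 2–7–1–5–2, so G is not a forest; only forests have treewidth ≤ 1, hence tw(G) ≥ 2. Combining the bounds, tw(G) = 2.

2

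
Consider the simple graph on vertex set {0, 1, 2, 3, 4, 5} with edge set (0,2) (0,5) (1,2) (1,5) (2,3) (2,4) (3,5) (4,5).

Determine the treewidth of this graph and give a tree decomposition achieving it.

Each bag holds 3 vertices, so the decomposition has width 2, which upper-bounds the treewidth. Since 1–5–3–2–1 is a cycle in G, G is not acyclic. Forests are exactly the graphs of treewidth ≤ 1, so tw(G) ≥ 2. Combining the bounds, tw(G) = 2.

Treewidth 2.
One such decomposition:
Bags: B1 = {1, 2, 5}  B2 = {2, 3, 5}  B3 = {2, 4, 5}  B4 = {0, 2, 5}
Tree: B1–B2, B2–B3, B3–B4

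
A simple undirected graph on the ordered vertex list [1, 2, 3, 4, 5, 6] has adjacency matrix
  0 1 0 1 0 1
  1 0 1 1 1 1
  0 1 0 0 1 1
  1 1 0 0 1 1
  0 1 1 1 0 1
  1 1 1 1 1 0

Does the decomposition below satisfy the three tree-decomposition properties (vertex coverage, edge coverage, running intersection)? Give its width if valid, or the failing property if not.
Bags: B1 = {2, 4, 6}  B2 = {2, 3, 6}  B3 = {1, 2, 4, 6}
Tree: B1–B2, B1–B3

A tree decomposition must satisfy three properties: every vertex lies in some bag; for every edge, both endpoints lie together in some bag; and for every vertex, the bags containing it form a connected subtree. Here vertex 5 appears in no bag, so the decomposition is invalid.

No — vertex 5 appears in no bag.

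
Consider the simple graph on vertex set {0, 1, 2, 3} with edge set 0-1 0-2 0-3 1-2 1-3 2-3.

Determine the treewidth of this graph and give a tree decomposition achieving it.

Treewidth 3.
One optimal decomposition is:
Bags: B1 = {0, 1, 2, 3}
Tree: (single bag)

A single bag containing all 4 vertices is trivially a valid decomposition of width 3. For the lower bound, the 4 vertices {0, 1, 2, 3} are pairwise adjacent, and any tree decomposition puts a clique entirely inside one bag — forcing width ≥ 3. The upper and lower bounds meet at 3, so that is the treewidth.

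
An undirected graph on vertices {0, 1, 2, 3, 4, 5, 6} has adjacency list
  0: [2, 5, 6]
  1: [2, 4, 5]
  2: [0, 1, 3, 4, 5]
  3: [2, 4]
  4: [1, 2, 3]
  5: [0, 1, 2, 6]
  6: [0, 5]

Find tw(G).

A width-2 tree decomposition is:
Bags: B1 = {1, 2, 5}  B2 = {0, 2, 5}  B3 = {1, 2, 4}  B4 = {2, 3, 4}  B5 = {0, 5, 6}
Tree: B1–B2, B1–B3, B3–B4, B2–B5
The largest bag has 3 vertices, giving width 2; this decomposition certifies tw(G) ≤ 2. Conversely, {0, 2, 5} is a clique of size 3, and the vertices of any clique must share a bag in every tree decomposition; so some bag has ≥ 3 vertices and tw(G) ≥ 2. The upper and lower bounds meet at 2, so that is the treewidth.

2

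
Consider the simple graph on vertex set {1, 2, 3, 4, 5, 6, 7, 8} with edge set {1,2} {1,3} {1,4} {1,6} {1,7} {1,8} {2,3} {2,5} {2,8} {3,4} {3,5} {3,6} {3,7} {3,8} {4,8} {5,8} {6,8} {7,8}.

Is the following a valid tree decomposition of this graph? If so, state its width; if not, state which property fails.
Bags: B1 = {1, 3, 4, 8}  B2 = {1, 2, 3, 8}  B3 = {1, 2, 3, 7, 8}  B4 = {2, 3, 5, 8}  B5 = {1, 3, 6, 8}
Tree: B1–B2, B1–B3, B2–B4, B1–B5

No — bags containing vertex 2 are not connected in the tree.

A tree decomposition must satisfy three properties: every vertex lies in some bag; for every edge, both endpoints lie together in some bag; and for every vertex, the bags containing it form a connected subtree. Here bags containing vertex 2 are not connected in the tree, so the decomposition is invalid.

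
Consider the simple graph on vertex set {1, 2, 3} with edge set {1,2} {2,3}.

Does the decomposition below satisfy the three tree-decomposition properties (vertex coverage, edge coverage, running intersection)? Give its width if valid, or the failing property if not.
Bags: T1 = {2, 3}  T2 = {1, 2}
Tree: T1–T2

Vertex coverage: the bags together contain {1, 2, 3}, the full vertex set. Edge coverage: each edge of G has both endpoints in at least one bag. Running intersection: for every vertex, the bags containing it form a connected subtree. All three properties hold, so this is a valid tree decomposition of width max|bag| − 1 = 1, and hence tw(G) ≤ 1.

Yes; width 1.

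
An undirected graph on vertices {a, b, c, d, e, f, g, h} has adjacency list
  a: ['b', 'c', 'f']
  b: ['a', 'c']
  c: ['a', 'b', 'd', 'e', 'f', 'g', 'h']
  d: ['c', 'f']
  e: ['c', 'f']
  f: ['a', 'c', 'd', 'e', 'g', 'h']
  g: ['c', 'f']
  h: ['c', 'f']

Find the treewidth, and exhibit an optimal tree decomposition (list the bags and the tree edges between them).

The largest bag has 3 vertices, giving width 2; this decomposition certifies tw(G) ≤ 2. On the other hand G contains the 3-clique {c, d, f}. A clique must lie in a single bag of any decomposition, so no decomposition can have width below 2. The upper and lower bounds meet at 2, so that is the treewidth.

Treewidth 2.
One optimal decomposition is:
Bags: B1 = {a, c, f}  B2 = {c, e, f}  B3 = {c, f, g}  B4 = {c, f, h}  B5 = {a, b, c}  B6 = {c, d, f}
Tree: B1–B2, B1–B3, B1–B4, B1–B5, B4–B6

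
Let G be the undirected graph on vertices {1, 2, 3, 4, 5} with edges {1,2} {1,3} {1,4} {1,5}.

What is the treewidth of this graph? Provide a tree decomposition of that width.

The largest bag has 2 vertices, giving width 1; this decomposition certifies tw(G) ≤ 1. Since G has at least one edge (e.g. 4–1), it is not an edgeless graph, so tw(G) ≥ 1. The upper and lower bounds meet at 1, so that is the treewidth.

Treewidth 1.
Bags: B1 = {1, 4}  B2 = {1, 5}  B3 = {1, 2}  B4 = {1, 3}
Tree: B1–B2, B2–B3, B2–B4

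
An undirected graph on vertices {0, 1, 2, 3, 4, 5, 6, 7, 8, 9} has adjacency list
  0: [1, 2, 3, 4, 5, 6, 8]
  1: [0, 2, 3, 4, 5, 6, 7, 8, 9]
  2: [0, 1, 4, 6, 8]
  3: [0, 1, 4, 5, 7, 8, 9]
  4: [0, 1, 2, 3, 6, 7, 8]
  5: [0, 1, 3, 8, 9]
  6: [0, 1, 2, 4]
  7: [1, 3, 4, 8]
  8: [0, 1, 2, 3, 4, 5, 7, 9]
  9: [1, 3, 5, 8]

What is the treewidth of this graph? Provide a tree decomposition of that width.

Each bag holds 5 vertices, so the decomposition has width 4, which upper-bounds the treewidth. Conversely, {0, 1, 2, 4, 8} is a clique of size 5, and the vertices of any clique must share a bag in every tree decomposition; so some bag has ≥ 5 vertices and tw(G) ≥ 4. Therefore the treewidth is 4.

Treewidth 4.
One such decomposition:
Bags: B1 = {0, 1, 3, 5, 8}  B2 = {1, 3, 5, 8, 9}  B3 = {0, 1, 3, 4, 8}  B4 = {0, 1, 2, 4, 8}  B5 = {0, 1, 2, 4, 6}  B6 = {1, 3, 4, 7, 8}
Tree: B1–B2, B1–B3, B3–B4, B4–B5, B3–B6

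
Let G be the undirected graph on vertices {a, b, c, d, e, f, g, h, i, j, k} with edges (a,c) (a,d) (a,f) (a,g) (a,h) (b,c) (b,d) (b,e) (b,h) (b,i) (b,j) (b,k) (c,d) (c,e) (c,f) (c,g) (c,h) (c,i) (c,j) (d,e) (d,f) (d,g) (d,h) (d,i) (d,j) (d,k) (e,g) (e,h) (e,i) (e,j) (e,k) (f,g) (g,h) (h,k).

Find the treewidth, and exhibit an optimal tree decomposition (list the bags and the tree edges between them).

Each bag holds 5 vertices, so the decomposition has width 4, which upper-bounds the treewidth. Conversely, {a, c, d, g, h} is a clique of size 5, and the vertices of any clique must share a bag in every tree decomposition; so some bag has ≥ 5 vertices and tw(G) ≥ 4. Hence tw(G) = 4 exactly.

Treewidth 4.
Bags: B1 = {b, c, d, e, i}  B2 = {b, c, d, e, h}  B3 = {b, d, e, h, k}  B4 = {c, d, e, g, h}  B5 = {b, c, d, e, j}  B6 = {a, c, d, g, h}  B7 = {a, c, d, f, g}
Tree: B1–B2, B2–B3, B2–B4, B2–B5, B4–B6, B6–B7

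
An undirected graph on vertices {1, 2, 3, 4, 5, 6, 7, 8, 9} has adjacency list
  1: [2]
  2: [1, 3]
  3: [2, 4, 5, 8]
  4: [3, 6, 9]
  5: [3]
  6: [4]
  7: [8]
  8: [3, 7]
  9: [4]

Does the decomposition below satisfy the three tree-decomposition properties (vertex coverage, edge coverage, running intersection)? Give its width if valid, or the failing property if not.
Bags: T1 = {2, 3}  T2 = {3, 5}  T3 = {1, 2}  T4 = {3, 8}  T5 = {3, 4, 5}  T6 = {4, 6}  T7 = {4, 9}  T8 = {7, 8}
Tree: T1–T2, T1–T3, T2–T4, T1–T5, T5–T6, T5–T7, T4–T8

A tree decomposition must satisfy three properties: every vertex lies in some bag; for every edge, both endpoints lie together in some bag; and for every vertex, the bags containing it form a connected subtree. Here bags containing vertex 5 are not connected in the tree, so the decomposition is invalid.

No — bags containing vertex 5 are not connected in the tree.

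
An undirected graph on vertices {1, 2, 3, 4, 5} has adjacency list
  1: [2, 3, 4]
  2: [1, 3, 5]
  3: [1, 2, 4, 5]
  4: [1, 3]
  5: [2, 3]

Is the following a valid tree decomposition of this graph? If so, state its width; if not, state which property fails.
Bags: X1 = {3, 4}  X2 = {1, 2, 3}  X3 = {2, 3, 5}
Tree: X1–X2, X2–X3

A tree decomposition must satisfy three properties: every vertex lies in some bag; for every edge, both endpoints lie together in some bag; and for every vertex, the bags containing it form a connected subtree. Here edge (1,4) lies in no bag, so the decomposition is invalid.

No — edge (1,4) lies in no bag.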